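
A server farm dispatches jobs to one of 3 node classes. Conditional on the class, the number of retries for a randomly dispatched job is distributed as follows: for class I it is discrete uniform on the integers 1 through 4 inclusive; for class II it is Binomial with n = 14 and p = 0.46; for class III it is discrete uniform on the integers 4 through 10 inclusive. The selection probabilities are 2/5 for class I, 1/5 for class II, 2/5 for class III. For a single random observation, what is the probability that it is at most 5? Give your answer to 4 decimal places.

0.5763

Conditional on each class, P(X ≤ 5): I: 1; II: 0.309976; III: 0.285714.
By total probability, P(X ≤ 5) = 0.4·1 + 0.2·0.309976 + 0.4·0.285714 = 0.576281.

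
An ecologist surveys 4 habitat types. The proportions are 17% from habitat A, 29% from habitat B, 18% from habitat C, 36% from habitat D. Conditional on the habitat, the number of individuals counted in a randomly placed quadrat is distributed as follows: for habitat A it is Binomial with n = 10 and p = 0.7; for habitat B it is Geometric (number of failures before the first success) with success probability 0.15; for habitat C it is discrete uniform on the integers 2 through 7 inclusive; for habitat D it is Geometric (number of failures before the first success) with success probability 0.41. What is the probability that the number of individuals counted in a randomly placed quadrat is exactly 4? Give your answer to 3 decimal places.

0.077

Conditional on each habitat, P(X = 4): A: 0.0367569; B: 0.0783009; C: 0.166667; D: 0.0496812.
By total probability, P(X = 4) = 0.17·0.0367569 + 0.29·0.0783009 + 0.18·0.166667 + 0.36·0.0496812 = 0.0768412.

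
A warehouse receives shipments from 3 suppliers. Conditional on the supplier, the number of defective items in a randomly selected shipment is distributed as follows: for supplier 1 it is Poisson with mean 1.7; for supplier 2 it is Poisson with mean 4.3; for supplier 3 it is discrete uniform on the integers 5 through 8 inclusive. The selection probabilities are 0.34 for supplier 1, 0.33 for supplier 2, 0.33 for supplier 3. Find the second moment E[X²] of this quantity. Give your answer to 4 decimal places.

For each component E[X²] = Var + (mean)², giving 1: 4.59; 2: 22.79; 3: 43.5.
Overall E[X²] = 0.34·4.59 + 0.33·22.79 + 0.33·43.5 = 23.4363.

23.4363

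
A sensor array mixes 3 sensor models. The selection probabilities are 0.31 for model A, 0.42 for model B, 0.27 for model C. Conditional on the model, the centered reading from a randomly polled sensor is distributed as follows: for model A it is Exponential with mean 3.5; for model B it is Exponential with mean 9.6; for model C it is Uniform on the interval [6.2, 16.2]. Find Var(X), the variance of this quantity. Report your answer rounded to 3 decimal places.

Per component, A: μ=3.5, E[X²]=24.5; B: μ=9.6, E[X²]=184.32; C: μ=11.2, E[X²]=133.773.
E[X] = 0.31·3.5 + 0.42·9.6 + 0.27·11.2 = 8.141.
E[X²] = 0.31·24.5 + 0.42·184.32 + 0.27·133.773 = 121.128.
Var(X) = E[X²] − (E[X])² = 121.128 − 66.2759 = 54.8523.

54.852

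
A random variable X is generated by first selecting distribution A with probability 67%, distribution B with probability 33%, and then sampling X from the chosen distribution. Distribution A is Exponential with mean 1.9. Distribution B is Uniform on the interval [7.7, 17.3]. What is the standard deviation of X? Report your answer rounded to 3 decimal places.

5.459

Per component, A: μ=1.9, E[X²]=7.22; B: μ=12.5, E[X²]=163.93.
E[X] = 0.67·1.9 + 0.33·12.5 = 5.398.
E[X²] = 0.67·7.22 + 0.33·163.93 = 58.9343.
Var(X) = E[X²] − (E[X])² = 58.9343 − 29.1384 = 29.7959.
SD(X) = √29.7959 = 5.45856.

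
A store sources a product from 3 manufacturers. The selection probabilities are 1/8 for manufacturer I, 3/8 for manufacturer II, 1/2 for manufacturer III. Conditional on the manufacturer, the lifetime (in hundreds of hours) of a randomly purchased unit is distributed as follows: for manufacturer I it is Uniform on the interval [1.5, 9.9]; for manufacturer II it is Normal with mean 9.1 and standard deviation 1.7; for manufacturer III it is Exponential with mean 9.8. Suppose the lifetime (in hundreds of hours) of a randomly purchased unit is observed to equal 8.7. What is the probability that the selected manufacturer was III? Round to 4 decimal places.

Likelihoods f(8.7 | ·): I: 0.119048; II: 0.228265; III: 0.0419978.
Posterior ∝ prior × likelihood. Numerator for III: 0.5·0.0419978 = 0.0209989.
Normalizing constant: 0.125·0.119048 + 0.375·0.228265 + 0.5·0.0419978 = 0.121479.
P(III | observation) = 0.0209989 / 0.121479 = 0.17286.

0.1729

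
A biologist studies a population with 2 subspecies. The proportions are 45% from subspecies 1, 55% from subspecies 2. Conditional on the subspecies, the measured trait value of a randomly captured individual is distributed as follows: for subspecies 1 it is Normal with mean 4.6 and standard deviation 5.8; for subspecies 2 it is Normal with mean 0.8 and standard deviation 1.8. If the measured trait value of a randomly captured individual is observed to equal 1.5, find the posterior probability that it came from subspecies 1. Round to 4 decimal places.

0.1919

Likelihoods f(1.5 | ·): 1: 0.0596279; 2: 0.205493.
Posterior ∝ prior × likelihood. Numerator for 1: 0.45·0.0596279 = 0.0268325.
Normalizing constant: 0.45·0.0596279 + 0.55·0.205493 = 0.139854.
P(1 | observation) = 0.0268325 / 0.139854 = 0.191861.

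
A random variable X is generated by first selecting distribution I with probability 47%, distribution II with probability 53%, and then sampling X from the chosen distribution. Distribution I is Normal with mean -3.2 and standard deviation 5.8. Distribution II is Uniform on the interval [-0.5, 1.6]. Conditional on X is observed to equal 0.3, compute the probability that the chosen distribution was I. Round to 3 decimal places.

Likelihoods f(0.3 | ·): I: 0.0573334; II: 0.47619.
Posterior ∝ prior × likelihood. Numerator for I: 0.47·0.0573334 = 0.0269467.
Normalizing constant: 0.47·0.0573334 + 0.53·0.47619 = 0.279328.
P(I | observation) = 0.0269467 / 0.279328 = 0.0964699.

0.096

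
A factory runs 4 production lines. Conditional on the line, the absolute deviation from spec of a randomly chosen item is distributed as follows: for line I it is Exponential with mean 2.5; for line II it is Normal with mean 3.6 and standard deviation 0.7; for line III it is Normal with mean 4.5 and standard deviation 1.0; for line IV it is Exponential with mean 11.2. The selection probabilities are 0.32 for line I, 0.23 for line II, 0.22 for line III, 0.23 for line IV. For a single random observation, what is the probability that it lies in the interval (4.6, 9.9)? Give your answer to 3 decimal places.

0.221

Conditional on each line, P(4.6 < X < 9.9): I: 0.139754; II: 0.0765637; III: 0.460172; IV: 0.25002.
By total probability, P(4.6 < X < 9.9) = 0.32·0.139754 + 0.23·0.0765637 + 0.22·0.460172 + 0.23·0.25002 = 0.221073.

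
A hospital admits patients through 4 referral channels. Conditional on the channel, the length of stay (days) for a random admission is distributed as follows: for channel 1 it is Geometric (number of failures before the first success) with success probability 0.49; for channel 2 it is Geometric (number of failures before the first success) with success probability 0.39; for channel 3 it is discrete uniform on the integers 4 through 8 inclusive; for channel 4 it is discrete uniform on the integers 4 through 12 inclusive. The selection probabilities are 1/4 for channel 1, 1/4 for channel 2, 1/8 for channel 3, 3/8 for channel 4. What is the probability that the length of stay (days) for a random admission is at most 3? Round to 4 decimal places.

0.4485

Conditional on each channel, P(X ≤ 3): 1: 0.932348; 2: 0.861542; 3: 0; 4: 0.
By total probability, P(X ≤ 3) = 0.25·0.932348 + 0.25·0.861542 + 0.125·0 + 0.375·0 = 0.448472.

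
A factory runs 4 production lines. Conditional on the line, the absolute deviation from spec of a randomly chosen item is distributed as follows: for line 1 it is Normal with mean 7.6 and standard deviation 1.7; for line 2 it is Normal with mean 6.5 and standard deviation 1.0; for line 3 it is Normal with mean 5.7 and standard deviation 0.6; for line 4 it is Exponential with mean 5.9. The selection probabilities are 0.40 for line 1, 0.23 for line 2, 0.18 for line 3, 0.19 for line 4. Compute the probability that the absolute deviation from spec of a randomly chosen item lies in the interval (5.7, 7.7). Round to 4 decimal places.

0.4222

Conditional on each line, P(5.7 < X < 7.7): 1: 0.391595; 2: 0.673075; 3: 0.499571; 4: 0.109414.
By total probability, P(5.7 < X < 7.7) = 0.4·0.391595 + 0.23·0.673075 + 0.18·0.499571 + 0.19·0.109414 = 0.422157.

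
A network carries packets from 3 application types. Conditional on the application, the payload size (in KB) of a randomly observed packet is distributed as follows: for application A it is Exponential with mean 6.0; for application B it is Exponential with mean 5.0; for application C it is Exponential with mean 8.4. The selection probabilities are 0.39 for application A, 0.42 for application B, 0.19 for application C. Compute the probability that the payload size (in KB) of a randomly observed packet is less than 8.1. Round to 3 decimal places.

0.743

Conditional on each application, P(X < 8.1): A: 0.74076; B: 0.802101; C: 0.618745.
By total probability, P(X < 8.1) = 0.39·0.74076 + 0.42·0.802101 + 0.19·0.618745 = 0.74334.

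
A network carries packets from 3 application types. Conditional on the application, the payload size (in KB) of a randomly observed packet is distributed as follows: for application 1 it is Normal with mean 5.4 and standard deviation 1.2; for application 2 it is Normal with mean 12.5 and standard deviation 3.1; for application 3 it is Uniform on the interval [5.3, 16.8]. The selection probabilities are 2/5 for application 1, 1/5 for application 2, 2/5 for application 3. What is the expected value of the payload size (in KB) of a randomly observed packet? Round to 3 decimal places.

Component means — 1: 5.4; 2: 12.5; 3: 11.05.
E[X] = 0.4·5.4 + 0.2·12.5 + 0.4·11.05 = 9.08.

9.080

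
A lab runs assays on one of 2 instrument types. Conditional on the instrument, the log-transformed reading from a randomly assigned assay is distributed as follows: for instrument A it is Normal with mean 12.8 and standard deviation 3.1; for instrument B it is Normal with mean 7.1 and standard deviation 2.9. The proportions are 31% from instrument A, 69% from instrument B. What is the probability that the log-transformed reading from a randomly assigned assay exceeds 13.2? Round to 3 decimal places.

0.151

Conditional on each instrument, P(X > 13.2): A: 0.448666; B: 0.0177133.
By total probability, P(X > 13.2) = 0.31·0.448666 + 0.69·0.0177133 = 0.151309.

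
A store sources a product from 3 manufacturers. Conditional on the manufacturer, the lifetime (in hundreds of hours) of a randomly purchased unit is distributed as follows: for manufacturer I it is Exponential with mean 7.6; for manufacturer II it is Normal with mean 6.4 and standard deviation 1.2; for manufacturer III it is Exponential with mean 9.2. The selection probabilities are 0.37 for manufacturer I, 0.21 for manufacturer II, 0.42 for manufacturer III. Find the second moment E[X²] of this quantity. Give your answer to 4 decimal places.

For each component E[X²] = Var + (mean)², giving I: 115.52; II: 42.4; III: 169.28.
Overall E[X²] = 0.37·115.52 + 0.21·42.4 + 0.42·169.28 = 122.744.

122.7440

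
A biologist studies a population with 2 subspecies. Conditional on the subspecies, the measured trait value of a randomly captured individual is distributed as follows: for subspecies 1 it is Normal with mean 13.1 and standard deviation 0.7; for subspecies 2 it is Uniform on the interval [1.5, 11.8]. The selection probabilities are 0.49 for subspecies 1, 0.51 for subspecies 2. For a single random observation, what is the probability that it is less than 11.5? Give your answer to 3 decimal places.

Conditional on each subspecies, P(X < 11.5): 1: 0.0111355; 2: 0.970874.
By total probability, P(X < 11.5) = 0.49·0.0111355 + 0.51·0.970874 = 0.500602.

0.501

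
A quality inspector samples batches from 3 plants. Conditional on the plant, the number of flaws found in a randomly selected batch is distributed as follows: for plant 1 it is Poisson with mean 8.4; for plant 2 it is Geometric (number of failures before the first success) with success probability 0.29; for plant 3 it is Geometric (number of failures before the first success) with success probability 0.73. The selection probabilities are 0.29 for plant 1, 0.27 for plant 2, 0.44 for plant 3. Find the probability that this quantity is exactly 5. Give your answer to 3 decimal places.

Conditional on each plant, P(X = 5): 1: 0.0783685; 2: 0.0523227; 3: 0.00104747.
By total probability, P(X = 5) = 0.29·0.0783685 + 0.27·0.0523227 + 0.44·0.00104747 = 0.0373149.

0.037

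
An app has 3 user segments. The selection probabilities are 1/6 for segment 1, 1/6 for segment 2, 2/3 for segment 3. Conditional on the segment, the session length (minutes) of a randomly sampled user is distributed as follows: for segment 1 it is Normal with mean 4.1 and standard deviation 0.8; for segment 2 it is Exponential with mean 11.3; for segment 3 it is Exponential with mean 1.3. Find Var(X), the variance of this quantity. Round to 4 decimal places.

35.9372

Per component, 1: μ=4.1, E[X²]=17.45; 2: μ=11.3, E[X²]=255.38; 3: μ=1.3, E[X²]=3.38.
E[X] = 0.166667·4.1 + 0.166667·11.3 + 0.666667·1.3 = 3.43333.
E[X²] = 0.166667·17.45 + 0.166667·255.38 + 0.666667·3.38 = 47.725.
Var(X) = E[X²] − (E[X])² = 47.725 − 11.7878 = 35.9372.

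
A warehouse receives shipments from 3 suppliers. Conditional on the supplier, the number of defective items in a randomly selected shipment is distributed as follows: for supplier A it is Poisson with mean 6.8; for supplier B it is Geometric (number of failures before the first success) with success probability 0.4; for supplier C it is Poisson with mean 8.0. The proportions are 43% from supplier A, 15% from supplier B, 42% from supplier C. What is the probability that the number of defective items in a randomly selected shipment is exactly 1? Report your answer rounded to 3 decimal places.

0.040

Conditional on each supplier, P(X = 1): A: 0.00757367; B: 0.24; C: 0.0026837.
By total probability, P(X = 1) = 0.43·0.00757367 + 0.15·0.24 + 0.42·0.0026837 = 0.0403838.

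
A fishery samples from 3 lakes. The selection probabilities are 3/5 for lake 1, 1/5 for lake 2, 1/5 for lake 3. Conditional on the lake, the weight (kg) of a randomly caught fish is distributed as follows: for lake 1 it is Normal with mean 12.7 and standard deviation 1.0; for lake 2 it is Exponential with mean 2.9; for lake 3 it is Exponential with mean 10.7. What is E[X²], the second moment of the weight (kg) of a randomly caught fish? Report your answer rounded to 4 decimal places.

For each component E[X²] = Var + (mean)², giving 1: 162.29; 2: 16.82; 3: 228.98.
Overall E[X²] = 0.6·162.29 + 0.2·16.82 + 0.2·228.98 = 146.534.

146.5340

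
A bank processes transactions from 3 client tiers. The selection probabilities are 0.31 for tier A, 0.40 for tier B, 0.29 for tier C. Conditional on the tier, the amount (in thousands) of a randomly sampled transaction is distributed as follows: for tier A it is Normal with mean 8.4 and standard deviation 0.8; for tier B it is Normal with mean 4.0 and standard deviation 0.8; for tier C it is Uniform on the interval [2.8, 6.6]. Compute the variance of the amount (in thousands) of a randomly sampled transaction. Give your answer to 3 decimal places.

Per component, A: μ=8.4, E[X²]=71.2; B: μ=4, E[X²]=16.64; C: μ=4.7, E[X²]=23.2933.
E[X] = 0.31·8.4 + 0.4·4 + 0.29·4.7 = 5.567.
E[X²] = 0.31·71.2 + 0.4·16.64 + 0.29·23.2933 = 35.4831.
Var(X) = E[X²] − (E[X])² = 35.4831 − 30.9915 = 4.49158.

4.492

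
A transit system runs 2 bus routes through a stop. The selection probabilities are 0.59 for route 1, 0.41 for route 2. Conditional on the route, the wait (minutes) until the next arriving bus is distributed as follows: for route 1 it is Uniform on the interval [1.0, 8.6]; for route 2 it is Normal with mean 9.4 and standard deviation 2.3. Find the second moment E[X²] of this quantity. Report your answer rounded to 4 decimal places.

54.8300

For each component E[X²] = Var + (mean)², giving 1: 27.8533; 2: 93.65.
Overall E[X²] = 0.59·27.8533 + 0.41·93.65 = 54.83.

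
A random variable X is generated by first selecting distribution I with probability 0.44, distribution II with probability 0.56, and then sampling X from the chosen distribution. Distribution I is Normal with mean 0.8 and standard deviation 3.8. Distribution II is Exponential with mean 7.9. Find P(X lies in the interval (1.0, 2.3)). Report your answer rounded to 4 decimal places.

0.1332

Conditional on each component, P(1.0 < X < 2.3): I: 0.132494; II: 0.13369.
By total probability, P(1.0 < X < 2.3) = 0.44·0.132494 + 0.56·0.13369 = 0.133164.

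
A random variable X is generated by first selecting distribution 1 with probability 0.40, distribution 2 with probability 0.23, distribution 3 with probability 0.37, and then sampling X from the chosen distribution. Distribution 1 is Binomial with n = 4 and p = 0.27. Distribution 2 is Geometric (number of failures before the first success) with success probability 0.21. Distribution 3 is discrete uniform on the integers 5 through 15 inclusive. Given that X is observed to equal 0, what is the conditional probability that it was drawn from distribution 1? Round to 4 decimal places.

0.7017

Likelihoods P(X=0 | ·): 1: 0.283982; 2: 0.21; 3: 0.
Posterior ∝ prior × likelihood. Numerator for 1: 0.4·0.283982 = 0.113593.
Normalizing constant: 0.4·0.283982 + 0.23·0.21 + 0.37·0 = 0.161893.
P(1 | observation) = 0.113593 / 0.161893 = 0.701655.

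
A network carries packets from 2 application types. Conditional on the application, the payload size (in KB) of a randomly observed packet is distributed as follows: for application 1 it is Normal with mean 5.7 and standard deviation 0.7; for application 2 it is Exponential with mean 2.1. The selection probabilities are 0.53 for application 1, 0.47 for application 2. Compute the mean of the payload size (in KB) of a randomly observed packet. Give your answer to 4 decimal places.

Component means — 1: 5.7; 2: 2.1.
E[X] = 0.53·5.7 + 0.47·2.1 = 4.008.

4.0080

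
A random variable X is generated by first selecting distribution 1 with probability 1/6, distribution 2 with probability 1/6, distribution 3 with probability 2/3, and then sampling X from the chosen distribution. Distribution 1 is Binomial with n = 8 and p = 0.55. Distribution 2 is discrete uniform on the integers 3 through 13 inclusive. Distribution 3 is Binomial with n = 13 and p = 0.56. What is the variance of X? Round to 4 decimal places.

Per component, 1: μ=4.4, E[X²]=21.34; 2: μ=8, E[X²]=74; 3: μ=7.28, E[X²]=56.2016.
E[X] = 0.166667·4.4 + 0.166667·8 + 0.666667·7.28 = 6.92.
E[X²] = 0.166667·21.34 + 0.166667·74 + 0.666667·56.2016 = 53.3577.
Var(X) = E[X²] − (E[X])² = 53.3577 − 47.8864 = 5.47133.

5.4713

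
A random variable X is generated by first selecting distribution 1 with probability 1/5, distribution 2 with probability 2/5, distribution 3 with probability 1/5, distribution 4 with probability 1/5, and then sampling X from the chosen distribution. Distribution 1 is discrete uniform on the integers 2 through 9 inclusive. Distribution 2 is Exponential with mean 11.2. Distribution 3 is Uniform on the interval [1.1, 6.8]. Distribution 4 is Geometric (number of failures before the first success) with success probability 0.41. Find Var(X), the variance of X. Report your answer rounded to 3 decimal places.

Per component, 1: μ=5.5, E[X²]=35.5; 2: μ=11.2, E[X²]=250.88; 3: μ=3.95, E[X²]=18.31; 4: μ=1.43902, E[X²]=5.58061.
E[X] = 0.2·5.5 + 0.4·11.2 + 0.2·3.95 + 0.2·1.43902 = 6.6578.
E[X²] = 0.2·35.5 + 0.4·250.88 + 0.2·18.31 + 0.2·5.58061 = 112.23.
Var(X) = E[X²] − (E[X])² = 112.23 − 44.3264 = 67.9038.

67.904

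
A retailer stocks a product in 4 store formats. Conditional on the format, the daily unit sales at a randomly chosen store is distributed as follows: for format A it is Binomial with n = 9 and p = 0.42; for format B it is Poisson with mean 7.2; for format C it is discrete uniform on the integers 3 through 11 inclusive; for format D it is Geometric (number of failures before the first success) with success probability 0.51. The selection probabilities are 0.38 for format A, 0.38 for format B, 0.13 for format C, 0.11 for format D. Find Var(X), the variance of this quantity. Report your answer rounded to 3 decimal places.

9.327

Per component, A: μ=3.78, E[X²]=16.4808; B: μ=7.2, E[X²]=59.04; C: μ=7, E[X²]=55.6667; D: μ=0.960784, E[X²]=2.807.
E[X] = 0.38·3.78 + 0.38·7.2 + 0.13·7 + 0.11·0.960784 = 5.18809.
E[X²] = 0.38·16.4808 + 0.38·59.04 + 0.13·55.6667 + 0.11·2.807 = 36.2433.
Var(X) = E[X²] − (E[X])² = 36.2433 − 26.9162 = 9.3271.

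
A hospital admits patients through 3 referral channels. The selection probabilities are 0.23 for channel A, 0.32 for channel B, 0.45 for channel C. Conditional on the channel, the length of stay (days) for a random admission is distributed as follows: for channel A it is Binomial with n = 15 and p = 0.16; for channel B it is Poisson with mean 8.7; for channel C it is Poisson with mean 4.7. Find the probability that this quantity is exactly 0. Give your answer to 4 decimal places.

0.0210

Conditional on each channel, P(X = 0): A: 0.0731458; B: 0.000166586; C: 0.00909528.
By total probability, P(X = 0) = 0.23·0.0731458 + 0.32·0.000166586 + 0.45·0.00909528 = 0.0209697.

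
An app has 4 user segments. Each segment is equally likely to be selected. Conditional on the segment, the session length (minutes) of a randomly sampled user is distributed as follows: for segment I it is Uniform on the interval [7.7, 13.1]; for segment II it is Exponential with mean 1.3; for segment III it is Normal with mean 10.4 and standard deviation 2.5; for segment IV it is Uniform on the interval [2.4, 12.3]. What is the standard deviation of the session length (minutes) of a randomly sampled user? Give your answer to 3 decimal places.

4.294

Per component, I: μ=10.4, E[X²]=110.59; II: μ=1.3, E[X²]=3.38; III: μ=10.4, E[X²]=114.41; IV: μ=7.35, E[X²]=62.19.
E[X] = 0.25·10.4 + 0.25·1.3 + 0.25·10.4 + 0.25·7.35 = 7.3625.
E[X²] = 0.25·110.59 + 0.25·3.38 + 0.25·114.41 + 0.25·62.19 = 72.6425.
Var(X) = E[X²] − (E[X])² = 72.6425 − 54.2064 = 18.4361.
SD(X) = √18.4361 = 4.29373.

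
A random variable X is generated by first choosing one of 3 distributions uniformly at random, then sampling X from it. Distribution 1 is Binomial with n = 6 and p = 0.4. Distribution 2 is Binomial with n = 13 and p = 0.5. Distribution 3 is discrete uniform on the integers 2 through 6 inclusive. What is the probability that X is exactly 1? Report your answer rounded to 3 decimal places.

0.063

Conditional on each component, P(X = 1): 1: 0.186624; 2: 0.00158691; 3: 0.
By total probability, P(X = 1) = 0.333333·0.186624 + 0.333333·0.00158691 + 0.333333·0 = 0.062737.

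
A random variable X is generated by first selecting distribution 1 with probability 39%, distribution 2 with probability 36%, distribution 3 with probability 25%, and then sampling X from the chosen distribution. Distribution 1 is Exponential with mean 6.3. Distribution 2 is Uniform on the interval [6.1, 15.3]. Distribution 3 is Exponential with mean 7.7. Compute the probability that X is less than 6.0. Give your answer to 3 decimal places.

0.375

Conditional on each component, P(X < 6.0): 1: 0.614179; 2: 0; 3: 0.541237.
By total probability, P(X < 6.0) = 0.39·0.614179 + 0.36·0 + 0.25·0.541237 = 0.374839.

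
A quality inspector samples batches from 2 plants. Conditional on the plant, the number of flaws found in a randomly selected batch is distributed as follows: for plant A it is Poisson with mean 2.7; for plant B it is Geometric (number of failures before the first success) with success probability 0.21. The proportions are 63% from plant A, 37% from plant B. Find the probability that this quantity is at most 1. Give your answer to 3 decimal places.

0.296

Conditional on each plant, P(X ≤ 1): A: 0.24866; B: 0.3759.
By total probability, P(X ≤ 1) = 0.63·0.24866 + 0.37·0.3759 = 0.295739.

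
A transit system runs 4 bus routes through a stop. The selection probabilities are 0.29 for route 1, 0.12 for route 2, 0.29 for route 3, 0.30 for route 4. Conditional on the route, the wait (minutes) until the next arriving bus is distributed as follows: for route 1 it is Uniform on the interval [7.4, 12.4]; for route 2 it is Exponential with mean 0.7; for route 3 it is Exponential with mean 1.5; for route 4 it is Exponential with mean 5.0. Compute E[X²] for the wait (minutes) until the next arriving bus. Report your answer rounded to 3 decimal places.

For each component E[X²] = Var + (mean)², giving 1: 100.093; 2: 0.98; 3: 4.5; 4: 50.
Overall E[X²] = 0.29·100.093 + 0.12·0.98 + 0.29·4.5 + 0.3·50 = 45.4497.

45.450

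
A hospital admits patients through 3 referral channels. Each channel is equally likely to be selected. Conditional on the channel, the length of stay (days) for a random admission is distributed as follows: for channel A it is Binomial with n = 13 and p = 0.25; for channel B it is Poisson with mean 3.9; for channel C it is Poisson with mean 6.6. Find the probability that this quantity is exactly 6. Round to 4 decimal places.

0.1037

Conditional on each channel, P(X = 6): A: 0.0559224; B: 0.0989251; C: 0.156166.
By total probability, P(X = 6) = 0.333333·0.0559224 + 0.333333·0.0989251 + 0.333333·0.156166 = 0.103671.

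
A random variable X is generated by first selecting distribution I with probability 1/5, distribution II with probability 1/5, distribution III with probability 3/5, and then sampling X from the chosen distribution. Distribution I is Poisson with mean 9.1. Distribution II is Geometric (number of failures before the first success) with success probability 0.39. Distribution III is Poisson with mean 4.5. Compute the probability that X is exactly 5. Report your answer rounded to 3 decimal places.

Conditional on each component, P(X = 5): I: 0.0580692; II: 0.0329393; III: 0.170827.
By total probability, P(X = 5) = 0.2·0.0580692 + 0.2·0.0329393 + 0.6·0.170827 = 0.120698.

0.121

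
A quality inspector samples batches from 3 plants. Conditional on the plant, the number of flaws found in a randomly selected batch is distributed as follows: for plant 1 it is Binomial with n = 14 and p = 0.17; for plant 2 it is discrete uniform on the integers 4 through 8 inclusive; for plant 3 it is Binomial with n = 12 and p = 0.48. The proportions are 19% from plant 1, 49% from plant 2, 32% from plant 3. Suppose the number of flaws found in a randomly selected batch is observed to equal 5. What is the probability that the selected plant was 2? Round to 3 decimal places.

Likelihoods P(X=5 | ·): 1: 0.0531388; 2: 0.2; 3: 0.20747.
Posterior ∝ prior × likelihood. Numerator for 2: 0.49·0.2 = 0.098.
Normalizing constant: 0.19·0.0531388 + 0.49·0.2 + 0.32·0.20747 = 0.174487.
P(2 | observation) = 0.098 / 0.174487 = 0.561647.

0.562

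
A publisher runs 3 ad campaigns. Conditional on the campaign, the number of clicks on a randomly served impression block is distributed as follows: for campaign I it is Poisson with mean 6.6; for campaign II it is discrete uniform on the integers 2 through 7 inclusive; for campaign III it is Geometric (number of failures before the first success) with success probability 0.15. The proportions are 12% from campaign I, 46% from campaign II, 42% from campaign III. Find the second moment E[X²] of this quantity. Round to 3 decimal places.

46.029

For each component E[X²] = Var + (mean)², giving I: 50.16; II: 23.1667; III: 69.8889.
Overall E[X²] = 0.12·50.16 + 0.46·23.1667 + 0.42·69.8889 = 46.0292.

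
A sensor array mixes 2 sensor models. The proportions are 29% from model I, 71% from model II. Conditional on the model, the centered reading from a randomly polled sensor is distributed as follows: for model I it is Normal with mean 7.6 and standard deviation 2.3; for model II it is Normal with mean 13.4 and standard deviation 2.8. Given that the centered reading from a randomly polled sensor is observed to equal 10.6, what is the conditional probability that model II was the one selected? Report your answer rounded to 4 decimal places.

Likelihoods f(10.6 | ·): I: 0.0740874; II: 0.0864181.
Posterior ∝ prior × likelihood. Numerator for II: 0.71·0.0864181 = 0.0613569.
Normalizing constant: 0.29·0.0740874 + 0.71·0.0864181 = 0.0828422.
P(II | observation) = 0.0613569 / 0.0828422 = 0.740647.

0.7406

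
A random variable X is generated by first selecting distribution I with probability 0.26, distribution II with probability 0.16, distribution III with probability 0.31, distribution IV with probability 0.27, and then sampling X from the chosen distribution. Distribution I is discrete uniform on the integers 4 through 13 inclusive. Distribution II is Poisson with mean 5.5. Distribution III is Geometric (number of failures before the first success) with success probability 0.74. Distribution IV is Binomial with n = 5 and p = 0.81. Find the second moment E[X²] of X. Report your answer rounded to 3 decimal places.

For each component E[X²] = Var + (mean)², giving I: 80.5; II: 35.75; III: 0.598247; IV: 17.172.
Overall E[X²] = 0.26·80.5 + 0.16·35.75 + 0.31·0.598247 + 0.27·17.172 = 31.4719.

31.472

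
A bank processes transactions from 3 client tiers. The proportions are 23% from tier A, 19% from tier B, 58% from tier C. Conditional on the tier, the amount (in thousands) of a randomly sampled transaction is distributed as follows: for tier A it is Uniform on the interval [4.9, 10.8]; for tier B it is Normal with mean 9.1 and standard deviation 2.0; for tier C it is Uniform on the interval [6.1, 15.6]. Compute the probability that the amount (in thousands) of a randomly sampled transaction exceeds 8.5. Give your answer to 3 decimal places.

0.641

Conditional on each tier, P(X > 8.5): A: 0.389831; B: 0.617911; C: 0.747368.
By total probability, P(X > 8.5) = 0.23·0.389831 + 0.19·0.617911 + 0.58·0.747368 = 0.640538.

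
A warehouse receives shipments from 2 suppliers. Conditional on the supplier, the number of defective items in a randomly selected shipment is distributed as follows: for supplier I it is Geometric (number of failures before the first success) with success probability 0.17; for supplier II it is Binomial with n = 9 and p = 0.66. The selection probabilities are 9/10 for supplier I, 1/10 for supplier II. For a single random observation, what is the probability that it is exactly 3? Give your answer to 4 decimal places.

0.0912

Conditional on each supplier, P(X = 3): I: 0.0972038; II: 0.0373065.
By total probability, P(X = 3) = 0.9·0.0972038 + 0.1·0.0373065 = 0.0912141.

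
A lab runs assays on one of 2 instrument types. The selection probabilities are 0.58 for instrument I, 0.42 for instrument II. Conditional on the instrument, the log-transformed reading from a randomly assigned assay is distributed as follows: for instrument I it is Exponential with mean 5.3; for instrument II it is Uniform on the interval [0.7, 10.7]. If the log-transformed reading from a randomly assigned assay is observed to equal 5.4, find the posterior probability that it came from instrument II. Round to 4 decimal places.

Likelihoods f(5.4 | ·): I: 0.0681138; II: 0.1.
Posterior ∝ prior × likelihood. Numerator for II: 0.42·0.1 = 0.042.
Normalizing constant: 0.58·0.0681138 + 0.42·0.1 = 0.081506.
P(II | observation) = 0.042 / 0.081506 = 0.515299.

0.5153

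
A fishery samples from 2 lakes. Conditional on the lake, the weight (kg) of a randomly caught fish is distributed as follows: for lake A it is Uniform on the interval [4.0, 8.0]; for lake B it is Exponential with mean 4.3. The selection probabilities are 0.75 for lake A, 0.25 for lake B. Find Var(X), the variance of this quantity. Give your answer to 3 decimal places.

Per component, A: μ=6, E[X²]=37.3333; B: μ=4.3, E[X²]=36.98.
E[X] = 0.75·6 + 0.25·4.3 = 5.575.
E[X²] = 0.75·37.3333 + 0.25·36.98 = 37.245.
Var(X) = E[X²] − (E[X])² = 37.245 − 31.0806 = 6.16437.

6.164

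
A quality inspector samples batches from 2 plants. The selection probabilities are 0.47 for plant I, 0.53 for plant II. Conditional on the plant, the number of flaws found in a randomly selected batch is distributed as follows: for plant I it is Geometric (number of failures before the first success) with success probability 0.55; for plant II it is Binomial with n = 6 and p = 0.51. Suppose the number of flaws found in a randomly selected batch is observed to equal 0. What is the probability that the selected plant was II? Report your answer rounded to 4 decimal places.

Likelihoods P(X=0 | ·): I: 0.55; II: 0.0138413.
Posterior ∝ prior × likelihood. Numerator for II: 0.53·0.0138413 = 0.00733588.
Normalizing constant: 0.47·0.55 + 0.53·0.0138413 = 0.265836.
P(II | observation) = 0.00733588 / 0.265836 = 0.0275955.

0.0276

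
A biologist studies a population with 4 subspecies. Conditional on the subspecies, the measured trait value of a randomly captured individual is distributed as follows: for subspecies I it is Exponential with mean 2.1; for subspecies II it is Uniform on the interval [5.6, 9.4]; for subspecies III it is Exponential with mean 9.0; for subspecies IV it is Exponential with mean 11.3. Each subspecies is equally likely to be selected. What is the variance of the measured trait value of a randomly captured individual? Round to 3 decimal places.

Per component, I: μ=2.1, E[X²]=8.82; II: μ=7.5, E[X²]=57.4533; III: μ=9, E[X²]=162; IV: μ=11.3, E[X²]=255.38.
E[X] = 0.25·2.1 + 0.25·7.5 + 0.25·9 + 0.25·11.3 = 7.475.
E[X²] = 0.25·8.82 + 0.25·57.4533 + 0.25·162 + 0.25·255.38 = 120.913.
Var(X) = E[X²] − (E[X])² = 120.913 − 55.8756 = 65.0377.

65.038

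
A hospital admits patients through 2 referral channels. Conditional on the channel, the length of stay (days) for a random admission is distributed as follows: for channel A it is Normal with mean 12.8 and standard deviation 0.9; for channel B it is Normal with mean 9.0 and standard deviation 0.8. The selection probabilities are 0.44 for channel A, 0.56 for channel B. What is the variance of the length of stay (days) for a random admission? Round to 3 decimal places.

Per component, A: μ=12.8, E[X²]=164.65; B: μ=9, E[X²]=81.64.
E[X] = 0.44·12.8 + 0.56·9 = 10.672.
E[X²] = 0.44·164.65 + 0.56·81.64 = 118.164.
Var(X) = E[X²] − (E[X])² = 118.164 − 113.892 = 4.27282.

4.273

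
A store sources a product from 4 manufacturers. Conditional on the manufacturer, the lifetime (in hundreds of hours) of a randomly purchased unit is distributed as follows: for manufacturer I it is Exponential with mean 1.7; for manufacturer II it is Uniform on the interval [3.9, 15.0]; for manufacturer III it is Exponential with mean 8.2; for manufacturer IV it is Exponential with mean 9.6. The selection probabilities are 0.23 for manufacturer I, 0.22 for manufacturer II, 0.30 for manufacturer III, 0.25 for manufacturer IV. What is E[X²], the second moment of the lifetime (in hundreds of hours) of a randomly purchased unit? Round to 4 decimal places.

For each component E[X²] = Var + (mean)², giving I: 5.78; II: 99.57; III: 134.48; IV: 184.32.
Overall E[X²] = 0.23·5.78 + 0.22·99.57 + 0.3·134.48 + 0.25·184.32 = 109.659.

109.6588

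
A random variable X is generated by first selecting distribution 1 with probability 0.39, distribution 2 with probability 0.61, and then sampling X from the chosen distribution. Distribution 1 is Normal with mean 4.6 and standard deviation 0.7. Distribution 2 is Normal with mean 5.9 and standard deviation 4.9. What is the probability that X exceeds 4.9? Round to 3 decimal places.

0.485

Conditional on each component, P(X > 4.9): 1: 0.334118; 2: 0.580855.
By total probability, P(X > 4.9) = 0.39·0.334118 + 0.61·0.580855 = 0.484627.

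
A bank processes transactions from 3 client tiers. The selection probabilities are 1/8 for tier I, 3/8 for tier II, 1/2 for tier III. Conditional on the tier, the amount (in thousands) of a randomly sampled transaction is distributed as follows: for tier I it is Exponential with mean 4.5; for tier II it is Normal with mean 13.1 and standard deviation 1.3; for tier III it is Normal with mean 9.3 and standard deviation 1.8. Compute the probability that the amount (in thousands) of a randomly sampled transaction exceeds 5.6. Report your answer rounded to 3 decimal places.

Conditional on each tier, P(X > 5.6): I: 0.288101; II: 1; III: 0.980087.
By total probability, P(X > 5.6) = 0.125·0.288101 + 0.375·1 + 0.5·0.980087 = 0.901056.

0.901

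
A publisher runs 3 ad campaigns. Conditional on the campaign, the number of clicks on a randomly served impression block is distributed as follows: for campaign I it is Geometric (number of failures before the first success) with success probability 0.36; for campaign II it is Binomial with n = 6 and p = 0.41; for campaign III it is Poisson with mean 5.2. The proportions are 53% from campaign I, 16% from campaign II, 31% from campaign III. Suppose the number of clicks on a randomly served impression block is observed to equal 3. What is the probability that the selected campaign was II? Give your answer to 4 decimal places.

Likelihoods P(X=3 | ·): I: 0.0943718; II: 0.283099; III: 0.129279.
Posterior ∝ prior × likelihood. Numerator for II: 0.16·0.283099 = 0.0452958.
Normalizing constant: 0.53·0.0943718 + 0.16·0.283099 + 0.31·0.129279 = 0.135389.
P(II | observation) = 0.0452958 / 0.135389 = 0.334559.

0.3346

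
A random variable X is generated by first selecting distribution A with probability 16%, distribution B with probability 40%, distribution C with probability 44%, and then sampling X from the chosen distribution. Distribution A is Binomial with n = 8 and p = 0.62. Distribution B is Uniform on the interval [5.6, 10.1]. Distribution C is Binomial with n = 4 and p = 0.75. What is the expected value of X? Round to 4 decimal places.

5.2536

Component means — A: 4.96; B: 7.85; C: 3.
E[X] = 0.16·4.96 + 0.4·7.85 + 0.44·3 = 5.2536.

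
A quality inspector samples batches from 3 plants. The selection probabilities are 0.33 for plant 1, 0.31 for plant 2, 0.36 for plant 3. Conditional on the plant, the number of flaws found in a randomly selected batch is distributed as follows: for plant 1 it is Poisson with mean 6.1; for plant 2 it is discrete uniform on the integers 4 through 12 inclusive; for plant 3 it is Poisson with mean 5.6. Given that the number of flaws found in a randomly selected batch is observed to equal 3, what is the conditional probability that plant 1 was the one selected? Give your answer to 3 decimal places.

Likelihoods P(X=3 | ·): 1: 0.0848481; 2: 0; 3: 0.108234.
Posterior ∝ prior × likelihood. Numerator for 1: 0.33·0.0848481 = 0.0279999.
Normalizing constant: 0.33·0.0848481 + 0.31·0 + 0.36·0.108234 = 0.0669641.
P(1 | observation) = 0.0279999 / 0.0669641 = 0.418132.

0.418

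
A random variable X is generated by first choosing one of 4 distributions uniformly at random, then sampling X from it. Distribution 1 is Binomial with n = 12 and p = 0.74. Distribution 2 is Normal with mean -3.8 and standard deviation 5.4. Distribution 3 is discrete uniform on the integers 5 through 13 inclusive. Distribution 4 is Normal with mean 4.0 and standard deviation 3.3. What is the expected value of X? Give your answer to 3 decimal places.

Component means — 1: 8.88; 2: -3.8; 3: 9; 4: 4.
E[X] = 0.25·8.88 + 0.25·-3.8 + 0.25·9 + 0.25·4 = 4.52.

4.520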